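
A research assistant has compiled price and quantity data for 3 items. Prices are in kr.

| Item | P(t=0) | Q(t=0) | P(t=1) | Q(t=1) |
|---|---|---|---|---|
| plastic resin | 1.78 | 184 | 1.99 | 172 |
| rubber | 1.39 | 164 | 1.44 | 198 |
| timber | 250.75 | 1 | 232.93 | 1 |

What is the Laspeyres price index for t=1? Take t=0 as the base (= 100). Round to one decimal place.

Laspeyres price index uses base-period quantities as weights.
ΣP(t=1)·Q(t=0) = 1.99×184 + 1.44×164 + 232.93×1 = 366.16 + 236.16 + 232.93 = 835.25
ΣP(t=0)·Q(t=0) = 1.78×184 + 1.39×164 + 250.75×1 = 327.52 + 227.96 + 250.75 = 806.23
Index = 835.25 / 806.23 × 100 = 103.5995

103.6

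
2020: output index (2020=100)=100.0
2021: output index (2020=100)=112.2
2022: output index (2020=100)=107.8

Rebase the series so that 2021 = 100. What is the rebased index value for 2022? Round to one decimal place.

Rebased(2022) = 107.8 / 112.2 × 100 = 96.0784

96.1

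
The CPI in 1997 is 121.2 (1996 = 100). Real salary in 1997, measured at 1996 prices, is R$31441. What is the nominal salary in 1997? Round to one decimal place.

Nominal = Real × (Index/100) = 31441 × (121.2/100)
        = 31441 × 1.212 = 38106.4920

38106.5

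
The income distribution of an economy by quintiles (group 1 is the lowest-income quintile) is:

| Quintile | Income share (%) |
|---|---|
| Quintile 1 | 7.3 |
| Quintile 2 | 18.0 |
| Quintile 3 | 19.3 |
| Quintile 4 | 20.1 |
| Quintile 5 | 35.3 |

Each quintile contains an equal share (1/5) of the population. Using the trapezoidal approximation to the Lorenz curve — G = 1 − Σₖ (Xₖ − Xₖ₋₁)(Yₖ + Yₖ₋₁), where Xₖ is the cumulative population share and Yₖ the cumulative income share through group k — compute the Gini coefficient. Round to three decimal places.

Cumulative income shares Yₖ: 0.0730, 0.2530, 0.4460, 0.6470, 1.0000
Σ (Xₖ−Xₖ₋₁)(Yₖ+Yₖ₋₁) = (1/5)(0.0730+0.0000) + (1/5)(0.2530+0.0730) + (1/5)(0.4460+0.2530) + (1/5)(0.6470+0.4460) + (1/5)(1.0000+0.6470)
  = 0.0146 + 0.0652 + 0.1398 + 0.2186 + 0.3294 = 0.7676
G = 1 − 0.7676 = 0.2324

0.232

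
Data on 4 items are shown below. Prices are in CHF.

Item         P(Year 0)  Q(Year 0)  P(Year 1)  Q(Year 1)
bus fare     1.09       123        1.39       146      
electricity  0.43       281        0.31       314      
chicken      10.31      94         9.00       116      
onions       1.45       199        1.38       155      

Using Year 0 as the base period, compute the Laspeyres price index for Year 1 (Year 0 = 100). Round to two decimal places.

91.15

Laspeyres price index uses base-period quantities as weights.
ΣP(Year 1)·Q(Year 0) = 1.39×123 + 0.31×281 + 9.00×94 + 1.38×199 = 170.97 + 87.11 + 846 + 274.62 = 1378.7
ΣP(Year 0)·Q(Year 0) = 1.09×123 + 0.43×281 + 10.31×94 + 1.45×199 = 134.07 + 120.83 + 969.14 + 288.55 = 1512.59
Index = 1378.7 / 1512.59 × 100 = 91.1483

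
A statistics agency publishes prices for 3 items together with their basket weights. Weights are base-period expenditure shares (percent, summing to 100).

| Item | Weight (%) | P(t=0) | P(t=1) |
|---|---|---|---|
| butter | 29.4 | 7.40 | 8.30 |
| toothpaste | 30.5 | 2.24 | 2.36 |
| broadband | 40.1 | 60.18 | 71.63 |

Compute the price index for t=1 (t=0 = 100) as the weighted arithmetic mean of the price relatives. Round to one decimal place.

112.8

butter: 29.4 × (8.30/7.40) = 29.4 × 1.121622 = 32.9757
toothpaste: 30.5 × (2.36/2.24) = 30.5 × 1.053571 = 32.1339
broadband: 40.1 × (71.63/60.18) = 40.1 × 1.190263 = 47.7295
Index = Σ wᵢ·(p₁ᵢ/p₀ᵢ) = 32.9757 + 32.1339 + 47.7295 = 112.8391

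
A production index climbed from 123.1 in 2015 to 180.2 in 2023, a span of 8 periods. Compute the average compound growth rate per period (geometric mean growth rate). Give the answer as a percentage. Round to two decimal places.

Growth factor = (180.2/123.1)^(1/8) = (1.463851)^(1/8) = 1.048787
Growth rate = 1.048787 − 1 = 0.048787 = 4.8787%

4.88%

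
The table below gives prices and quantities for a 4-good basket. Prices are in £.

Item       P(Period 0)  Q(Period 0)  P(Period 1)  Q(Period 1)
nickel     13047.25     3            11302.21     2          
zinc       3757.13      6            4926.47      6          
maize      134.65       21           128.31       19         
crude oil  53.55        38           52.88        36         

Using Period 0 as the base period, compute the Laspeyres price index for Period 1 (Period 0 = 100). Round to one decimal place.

102.4

Laspeyres price index uses base-period quantities as weights.
ΣP(Period 1)·Q(Period 0) = 11302.21×3 + 4926.47×6 + 128.31×21 + 52.88×38 = 33906.63 + 29558.82 + 2694.51 + 2009.44 = 68169.4
ΣP(Period 0)·Q(Period 0) = 13047.25×3 + 3757.13×6 + 134.65×21 + 53.55×38 = 39141.75 + 22542.78 + 2827.65 + 2034.9 = 66547.08
Index = 68169.4 / 66547.08 × 100 = 102.4379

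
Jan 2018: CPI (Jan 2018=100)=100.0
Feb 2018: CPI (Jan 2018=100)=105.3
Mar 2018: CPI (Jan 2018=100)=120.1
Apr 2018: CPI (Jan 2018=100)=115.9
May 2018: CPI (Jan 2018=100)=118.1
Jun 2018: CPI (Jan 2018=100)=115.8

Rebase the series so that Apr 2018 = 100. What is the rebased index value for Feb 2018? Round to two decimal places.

Rebased(Feb 2018) = 105.3 / 115.9 × 100 = 90.8542

90.85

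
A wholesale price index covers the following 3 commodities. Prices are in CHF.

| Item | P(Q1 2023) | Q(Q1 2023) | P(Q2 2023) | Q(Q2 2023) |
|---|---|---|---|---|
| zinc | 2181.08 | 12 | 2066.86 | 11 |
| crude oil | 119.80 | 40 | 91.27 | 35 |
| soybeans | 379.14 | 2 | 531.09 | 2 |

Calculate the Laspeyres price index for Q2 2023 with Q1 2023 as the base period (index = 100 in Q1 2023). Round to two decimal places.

93.04

Laspeyres price index uses base-period quantities as weights.
ΣP(Q2 2023)·Q(Q1 2023) = 2066.86×12 + 91.27×40 + 531.09×2 = 24802.32 + 3650.8 + 1062.18 = 29515.3
ΣP(Q1 2023)·Q(Q1 2023) = 2181.08×12 + 119.80×40 + 379.14×2 = 26172.96 + 4792 + 758.28 = 31723.24
Index = 29515.3 / 31723.24 × 100 = 93.0400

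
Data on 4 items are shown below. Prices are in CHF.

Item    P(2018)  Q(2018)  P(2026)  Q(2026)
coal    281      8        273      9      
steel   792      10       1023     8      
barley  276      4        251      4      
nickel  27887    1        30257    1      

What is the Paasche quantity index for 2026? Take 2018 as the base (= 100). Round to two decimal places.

Paasche quantity index uses current-period prices as weights.
ΣP(2026)·Q(2026) = 273×9 + 1023×8 + 251×4 + 30257×1 = 2457 + 8184 + 1004 + 30257 = 41902
ΣP(2026)·Q(2018) = 273×8 + 1023×10 + 251×4 + 30257×1 = 2184 + 10230 + 1004 + 30257 = 43675
Index = 41902 / 43675 × 100 = 95.9405

95.94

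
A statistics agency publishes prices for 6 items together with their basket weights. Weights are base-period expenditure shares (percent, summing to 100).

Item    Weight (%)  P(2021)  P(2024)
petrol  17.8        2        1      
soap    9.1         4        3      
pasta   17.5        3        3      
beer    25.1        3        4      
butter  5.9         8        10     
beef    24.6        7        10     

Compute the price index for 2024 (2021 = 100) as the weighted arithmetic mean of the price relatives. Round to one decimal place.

109.2

petrol: 17.8 × (1/2) = 17.8 × 0.500000 = 8.9000
soap: 9.1 × (3/4) = 9.1 × 0.750000 = 6.8250
pasta: 17.5 × (3/3) = 17.5 × 1.000000 = 17.5000
beer: 25.1 × (4/3) = 25.1 × 1.333333 = 33.4667
butter: 5.9 × (10/8) = 5.9 × 1.250000 = 7.3750
beef: 24.6 × (10/7) = 24.6 × 1.428571 = 35.1429
Index = Σ wᵢ·(p₁ᵢ/p₀ᵢ) = 8.9000 + 6.8250 + 17.5000 + 33.4667 + 7.3750 + 35.1429 = 109.2095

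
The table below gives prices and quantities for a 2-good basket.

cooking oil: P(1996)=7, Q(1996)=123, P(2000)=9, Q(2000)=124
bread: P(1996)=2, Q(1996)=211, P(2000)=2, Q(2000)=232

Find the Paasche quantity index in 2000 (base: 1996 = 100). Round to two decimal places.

103.34

Paasche quantity index uses current-period prices as weights.
ΣP(2000)·Q(2000) = 9×124 + 2×232 = 1116 + 464 = 1580
ΣP(2000)·Q(1996) = 9×123 + 2×211 = 1107 + 422 = 1529
Index = 1580 / 1529 × 100 = 103.3355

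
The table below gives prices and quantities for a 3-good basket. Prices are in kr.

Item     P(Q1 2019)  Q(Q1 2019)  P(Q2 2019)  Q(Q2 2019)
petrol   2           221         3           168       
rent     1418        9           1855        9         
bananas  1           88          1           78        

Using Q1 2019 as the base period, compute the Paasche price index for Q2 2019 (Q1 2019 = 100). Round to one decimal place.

Paasche price index uses current-period quantities as weights.
ΣP(Q2 2019)·Q(Q2 2019) = 3×168 + 1855×9 + 1×78 = 504 + 16695 + 78 = 17277
ΣP(Q1 2019)·Q(Q2 2019) = 2×168 + 1418×9 + 1×78 = 336 + 12762 + 78 = 13176
Index = 17277 / 13176 × 100 = 131.1248

131.1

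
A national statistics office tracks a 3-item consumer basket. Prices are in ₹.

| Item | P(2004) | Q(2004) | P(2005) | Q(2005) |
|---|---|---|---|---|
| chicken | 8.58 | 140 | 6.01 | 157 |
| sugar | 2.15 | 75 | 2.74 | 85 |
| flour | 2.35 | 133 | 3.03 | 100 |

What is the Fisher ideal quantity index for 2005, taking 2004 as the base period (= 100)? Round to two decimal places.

103.69

Laspeyres component (base-period weights):
ΣP(2004)Q(2005) = 8.58×157 + 2.15×85 + 2.35×100 = 1347.06 + 182.75 + 235 = 1764.81
ΣP(2004)Q(2004) = 8.58×140 + 2.15×75 + 2.35×133 = 1201.2 + 161.25 + 312.55 = 1675
L = 1764.81 / 1675 × 100 = 105.3618
Paasche component (current-period weights):
ΣP(2005)Q(2005) = 6.01×157 + 2.74×85 + 3.03×100 = 943.57 + 232.9 + 303 = 1479.47
ΣP(2005)Q(2004) = 6.01×140 + 2.74×75 + 3.03×133 = 841.4 + 205.5 + 402.99 = 1449.89
P = 1479.47 / 1449.89 × 100 = 102.0402
Fisher = √(L × P) = √(105.3618 × 102.0402) = 103.6877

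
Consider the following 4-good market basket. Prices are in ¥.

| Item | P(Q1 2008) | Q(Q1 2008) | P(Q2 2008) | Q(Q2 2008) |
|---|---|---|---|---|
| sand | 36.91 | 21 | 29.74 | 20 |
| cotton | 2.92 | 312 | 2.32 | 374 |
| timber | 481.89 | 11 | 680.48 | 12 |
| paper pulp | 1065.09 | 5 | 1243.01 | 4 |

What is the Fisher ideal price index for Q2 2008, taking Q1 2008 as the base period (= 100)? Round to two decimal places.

Laspeyres component (base-period weights):
ΣP(Q2 2008)Q(Q1 2008) = 29.74×21 + 2.32×312 + 680.48×11 + 1243.01×5 = 624.54 + 723.84 + 7485.28 + 6215.05 = 15048.71
ΣP(Q1 2008)Q(Q1 2008) = 36.91×21 + 2.92×312 + 481.89×11 + 1065.09×5 = 775.11 + 911.04 + 5300.79 + 5325.45 = 12312.39
L = 15048.71 / 12312.39 × 100 = 122.2241
Paasche component (current-period weights):
ΣP(Q2 2008)Q(Q2 2008) = 29.74×20 + 2.32×374 + 680.48×12 + 1243.01×4 = 594.8 + 867.68 + 8165.76 + 4972.04 = 14600.28
ΣP(Q1 2008)Q(Q2 2008) = 36.91×20 + 2.92×374 + 481.89×12 + 1065.09×4 = 738.2 + 1092.08 + 5782.68 + 4260.36 = 11873.32
P = 14600.28 / 11873.32 × 100 = 122.9671
Fisher = √(L × P) = √(122.2241 × 122.9671) = 122.5951

122.60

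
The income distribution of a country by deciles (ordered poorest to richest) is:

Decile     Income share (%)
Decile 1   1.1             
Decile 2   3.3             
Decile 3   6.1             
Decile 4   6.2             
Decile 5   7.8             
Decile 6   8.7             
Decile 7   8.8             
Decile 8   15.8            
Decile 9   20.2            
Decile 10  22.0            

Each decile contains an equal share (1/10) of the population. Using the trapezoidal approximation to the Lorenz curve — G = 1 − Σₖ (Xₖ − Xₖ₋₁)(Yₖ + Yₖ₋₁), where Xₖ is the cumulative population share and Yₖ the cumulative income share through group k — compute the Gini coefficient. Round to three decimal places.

Cumulative income shares Yₖ: 0.0110, 0.0440, 0.1050, 0.1670, 0.2450, 0.3320, 0.4200, 0.5780, 0.7800, 1.0000
Σ (Xₖ−Xₖ₋₁)(Yₖ+Yₖ₋₁) = (1/10)(0.0110+0.0000) + (1/10)(0.0440+0.0110) + (1/10)(0.1050+0.0440) + (1/10)(0.1670+0.1050) + (1/10)(0.2450+0.1670) + (1/10)(0.3320+0.2450) + (1/10)(0.4200+0.3320) + (1/10)(0.5780+0.4200) + (1/10)(0.7800+0.5780) + (1/10)(1.0000+0.7800)
  = 0.0011 + 0.0055 + 0.0149 + 0.0272 + 0.0412 + 0.0577 + 0.0752 + 0.0998 + 0.1358 + 0.1780 = 0.6364
G = 1 − 0.6364 = 0.3636

0.364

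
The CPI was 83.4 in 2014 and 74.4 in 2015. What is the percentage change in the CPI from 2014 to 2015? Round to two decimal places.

-10.79%

Change = (74.4 − 83.4) / 83.4 × 100
       = -9.0 / 83.4 × 100 = -10.7914%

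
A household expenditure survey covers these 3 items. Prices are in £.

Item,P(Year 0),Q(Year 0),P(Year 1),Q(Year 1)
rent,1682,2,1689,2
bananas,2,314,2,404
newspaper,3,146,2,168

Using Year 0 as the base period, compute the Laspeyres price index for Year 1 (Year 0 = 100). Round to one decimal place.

97.0

Laspeyres price index uses base-period quantities as weights.
ΣP(Year 1)·Q(Year 0) = 1689×2 + 2×314 + 2×146 = 3378 + 628 + 292 = 4298
ΣP(Year 0)·Q(Year 0) = 1682×2 + 2×314 + 3×146 = 3364 + 628 + 438 = 4430
Index = 4298 / 4430 × 100 = 97.0203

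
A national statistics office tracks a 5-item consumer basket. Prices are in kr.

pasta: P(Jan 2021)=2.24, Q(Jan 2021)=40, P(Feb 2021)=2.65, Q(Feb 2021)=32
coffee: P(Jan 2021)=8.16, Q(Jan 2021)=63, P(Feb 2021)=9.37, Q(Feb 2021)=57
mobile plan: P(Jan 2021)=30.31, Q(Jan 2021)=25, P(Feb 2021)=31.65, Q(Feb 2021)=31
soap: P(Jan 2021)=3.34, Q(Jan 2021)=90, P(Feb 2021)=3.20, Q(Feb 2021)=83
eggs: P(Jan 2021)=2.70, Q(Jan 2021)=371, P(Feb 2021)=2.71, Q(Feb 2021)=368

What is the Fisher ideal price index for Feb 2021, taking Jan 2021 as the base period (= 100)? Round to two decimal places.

104.31

Laspeyres component (base-period weights):
ΣP(Feb 2021)Q(Jan 2021) = 2.65×40 + 9.37×63 + 31.65×25 + 3.20×90 + 2.71×371 = 106 + 590.31 + 791.25 + 288 + 1005.41 = 2780.97
ΣP(Jan 2021)Q(Jan 2021) = 2.24×40 + 8.16×63 + 30.31×25 + 3.34×90 + 2.70×371 = 89.6 + 514.08 + 757.75 + 300.6 + 1001.7 = 2663.73
L = 2780.97 / 2663.73 × 100 = 104.4013
Paasche component (current-period weights):
ΣP(Feb 2021)Q(Feb 2021) = 2.65×32 + 9.37×57 + 31.65×31 + 3.20×83 + 2.71×368 = 84.8 + 534.09 + 981.15 + 265.6 + 997.28 = 2862.92
ΣP(Jan 2021)Q(Feb 2021) = 2.24×32 + 8.16×57 + 30.31×31 + 3.34×83 + 2.70×368 = 71.68 + 465.12 + 939.61 + 277.22 + 993.6 = 2747.23
P = 2862.92 / 2747.23 × 100 = 104.2112
Fisher = √(L × P) = √(104.4013 × 104.2112) = 104.3062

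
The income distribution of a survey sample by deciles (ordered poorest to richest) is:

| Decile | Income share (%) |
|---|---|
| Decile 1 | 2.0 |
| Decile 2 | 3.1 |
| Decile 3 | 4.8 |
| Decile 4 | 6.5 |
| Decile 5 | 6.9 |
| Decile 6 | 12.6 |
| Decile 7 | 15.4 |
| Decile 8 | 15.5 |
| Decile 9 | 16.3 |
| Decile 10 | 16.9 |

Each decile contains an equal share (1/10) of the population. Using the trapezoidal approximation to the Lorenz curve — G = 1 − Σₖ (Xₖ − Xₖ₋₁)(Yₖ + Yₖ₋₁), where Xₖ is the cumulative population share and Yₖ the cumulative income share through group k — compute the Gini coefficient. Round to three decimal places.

Cumulative income shares Yₖ: 0.0200, 0.0510, 0.0990, 0.1640, 0.2330, 0.3590, 0.5130, 0.6680, 0.8310, 1.0000
Σ (Xₖ−Xₖ₋₁)(Yₖ+Yₖ₋₁) = (1/10)(0.0200+0.0000) + (1/10)(0.0510+0.0200) + (1/10)(0.0990+0.0510) + (1/10)(0.1640+0.0990) + (1/10)(0.2330+0.1640) + (1/10)(0.3590+0.2330) + (1/10)(0.5130+0.3590) + (1/10)(0.6680+0.5130) + (1/10)(0.8310+0.6680) + (1/10)(1.0000+0.8310)
  = 0.0020 + 0.0071 + 0.0150 + 0.0263 + 0.0397 + 0.0592 + 0.0872 + 0.1181 + 0.1499 + 0.1831 = 0.6876
G = 1 − 0.6876 = 0.3124

0.312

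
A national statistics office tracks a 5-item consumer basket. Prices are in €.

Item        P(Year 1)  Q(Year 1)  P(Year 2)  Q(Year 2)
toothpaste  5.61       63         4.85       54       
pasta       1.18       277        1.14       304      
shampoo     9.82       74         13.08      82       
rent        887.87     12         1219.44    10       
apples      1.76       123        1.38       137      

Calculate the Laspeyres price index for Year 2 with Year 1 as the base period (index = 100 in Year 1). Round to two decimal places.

133.51

Laspeyres price index uses base-period quantities as weights.
ΣP(Year 2)·Q(Year 1) = 4.85×63 + 1.14×277 + 13.08×74 + 1219.44×12 + 1.38×123 = 305.55 + 315.78 + 967.92 + 14633.28 + 169.74 = 16392.27
ΣP(Year 1)·Q(Year 1) = 5.61×63 + 1.18×277 + 9.82×74 + 887.87×12 + 1.76×123 = 353.43 + 326.86 + 726.68 + 10654.44 + 216.48 = 12277.89
Index = 16392.27 / 12277.89 × 100 = 133.5105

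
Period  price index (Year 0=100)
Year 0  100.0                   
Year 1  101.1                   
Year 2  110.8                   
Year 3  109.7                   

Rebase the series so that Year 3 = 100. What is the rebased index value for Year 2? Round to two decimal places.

101.00

Rebased(Year 2) = 110.8 / 109.7 × 100 = 101.0027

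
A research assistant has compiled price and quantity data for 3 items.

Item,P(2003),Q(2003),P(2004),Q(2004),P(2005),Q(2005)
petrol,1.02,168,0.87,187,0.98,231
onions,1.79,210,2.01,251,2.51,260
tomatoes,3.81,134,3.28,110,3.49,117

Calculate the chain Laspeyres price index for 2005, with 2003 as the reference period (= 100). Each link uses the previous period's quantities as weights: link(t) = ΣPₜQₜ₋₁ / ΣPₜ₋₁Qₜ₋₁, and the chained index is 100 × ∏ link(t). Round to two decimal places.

110.95

Link 2003→2004:
ΣP(2004)Q(2003) = 0.87×168 + 2.01×210 + 3.28×134 = 146.16 + 422.1 + 439.52 = 1007.78
ΣP(2003)Q(2003) = 1.02×168 + 1.79×210 + 3.81×134 = 171.36 + 375.9 + 510.54 = 1057.8
link = 1007.78/1057.8 = 0.952713
Link 2004→2005:
ΣP(2005)Q(2004) = 0.98×187 + 2.51×251 + 3.49×110 = 183.26 + 630.01 + 383.9 = 1197.17
ΣP(2004)Q(2004) = 0.87×187 + 2.01×251 + 3.28×110 = 162.69 + 504.51 + 360.8 = 1028
link = 1197.17/1028 = 1.164562
Chained index = 100 × 0.952713 × 1.164562 = 110.9494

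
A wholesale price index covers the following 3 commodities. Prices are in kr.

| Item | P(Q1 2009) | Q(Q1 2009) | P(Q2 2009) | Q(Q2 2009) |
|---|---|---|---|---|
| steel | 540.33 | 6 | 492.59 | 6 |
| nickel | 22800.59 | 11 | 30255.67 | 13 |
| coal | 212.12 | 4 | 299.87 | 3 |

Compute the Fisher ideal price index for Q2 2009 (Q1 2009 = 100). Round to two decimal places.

132.23

Laspeyres component (base-period weights):
ΣP(Q2 2009)Q(Q1 2009) = 492.59×6 + 30255.67×11 + 299.87×4 = 2955.54 + 332812.37 + 1199.48 = 336967.39
ΣP(Q1 2009)Q(Q1 2009) = 540.33×6 + 22800.59×11 + 212.12×4 = 3241.98 + 250806.49 + 848.48 = 254896.95
L = 336967.39 / 254896.95 × 100 = 132.1975
Paasche component (current-period weights):
ΣP(Q2 2009)Q(Q2 2009) = 492.59×6 + 30255.67×13 + 299.87×3 = 2955.54 + 393323.71 + 899.61 = 397178.86
ΣP(Q1 2009)Q(Q2 2009) = 540.33×6 + 22800.59×13 + 212.12×3 = 3241.98 + 296407.67 + 636.36 = 300286.01
P = 397178.86 / 300286.01 × 100 = 132.2669
Fisher = √(L × P) = √(132.1975 × 132.2669) = 132.2322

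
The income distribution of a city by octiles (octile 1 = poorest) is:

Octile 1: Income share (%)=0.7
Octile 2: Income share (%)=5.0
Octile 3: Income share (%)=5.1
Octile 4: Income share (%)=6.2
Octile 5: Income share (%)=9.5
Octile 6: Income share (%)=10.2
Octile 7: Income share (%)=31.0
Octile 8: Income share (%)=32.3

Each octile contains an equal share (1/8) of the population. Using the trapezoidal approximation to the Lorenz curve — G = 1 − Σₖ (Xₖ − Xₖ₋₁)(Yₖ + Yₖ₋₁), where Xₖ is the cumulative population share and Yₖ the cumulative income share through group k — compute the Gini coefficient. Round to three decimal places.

Cumulative income shares Yₖ: 0.0070, 0.0570, 0.1080, 0.1700, 0.2650, 0.3670, 0.6770, 1.0000
Σ (Xₖ−Xₖ₋₁)(Yₖ+Yₖ₋₁) = (1/8)(0.0070+0.0000) + (1/8)(0.0570+0.0070) + (1/8)(0.1080+0.0570) + (1/8)(0.1700+0.1080) + (1/8)(0.2650+0.1700) + (1/8)(0.3670+0.2650) + (1/8)(0.6770+0.3670) + (1/8)(1.0000+0.6770)
  = 0.0009 + 0.0080 + 0.0206 + 0.0347 + 0.0544 + 0.0790 + 0.1305 + 0.2096 = 0.5378
G = 1 − 0.5378 = 0.4622

0.462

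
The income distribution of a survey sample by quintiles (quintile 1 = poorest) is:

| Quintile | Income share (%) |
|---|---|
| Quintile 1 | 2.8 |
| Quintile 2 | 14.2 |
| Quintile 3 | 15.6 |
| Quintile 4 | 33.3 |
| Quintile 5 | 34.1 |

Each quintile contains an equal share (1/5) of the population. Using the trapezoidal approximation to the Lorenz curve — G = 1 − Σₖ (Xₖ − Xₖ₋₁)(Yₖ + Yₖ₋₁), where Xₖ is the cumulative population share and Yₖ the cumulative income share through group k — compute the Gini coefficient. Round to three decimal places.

0.327

Cumulative income shares Yₖ: 0.0280, 0.1700, 0.3260, 0.6590, 1.0000
Σ (Xₖ−Xₖ₋₁)(Yₖ+Yₖ₋₁) = (1/5)(0.0280+0.0000) + (1/5)(0.1700+0.0280) + (1/5)(0.3260+0.1700) + (1/5)(0.6590+0.3260) + (1/5)(1.0000+0.6590)
  = 0.0056 + 0.0396 + 0.0992 + 0.1970 + 0.3318 = 0.6732
G = 1 − 0.6732 = 0.3268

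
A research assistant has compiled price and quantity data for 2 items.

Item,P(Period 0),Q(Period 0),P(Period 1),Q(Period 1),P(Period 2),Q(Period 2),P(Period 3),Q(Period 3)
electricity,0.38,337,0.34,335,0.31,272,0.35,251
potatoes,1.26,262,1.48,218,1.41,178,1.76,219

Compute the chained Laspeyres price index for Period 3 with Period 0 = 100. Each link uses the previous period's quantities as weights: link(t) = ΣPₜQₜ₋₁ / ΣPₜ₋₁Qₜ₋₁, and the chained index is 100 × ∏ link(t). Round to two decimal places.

125.82

Link Period 0→Period 1:
ΣP(Period 1)Q(Period 0) = 0.34×337 + 1.48×262 = 114.58 + 387.76 = 502.34
ΣP(Period 0)Q(Period 0) = 0.38×337 + 1.26×262 = 128.06 + 330.12 = 458.18
link = 502.34/458.18 = 1.096381
Link Period 1→Period 2:
ΣP(Period 2)Q(Period 1) = 0.31×335 + 1.41×218 = 103.85 + 307.38 = 411.23
ΣP(Period 1)Q(Period 1) = 0.34×335 + 1.48×218 = 113.9 + 322.64 = 436.54
link = 411.23/436.54 = 0.942021
Link Period 2→Period 3:
ΣP(Period 3)Q(Period 2) = 0.35×272 + 1.76×178 = 95.2 + 313.28 = 408.48
ΣP(Period 2)Q(Period 2) = 0.31×272 + 1.41×178 = 84.32 + 250.98 = 335.3
link = 408.48/335.3 = 1.218252
Chained index = 100 × 1.096381 × 0.942021 × 1.218252 = 125.8229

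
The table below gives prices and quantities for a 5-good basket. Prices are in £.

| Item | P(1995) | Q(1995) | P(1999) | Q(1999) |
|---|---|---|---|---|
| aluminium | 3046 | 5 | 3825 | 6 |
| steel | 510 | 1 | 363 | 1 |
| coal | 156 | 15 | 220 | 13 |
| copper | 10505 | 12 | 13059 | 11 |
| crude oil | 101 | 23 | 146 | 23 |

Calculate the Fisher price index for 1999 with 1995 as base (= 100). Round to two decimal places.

124.86

Laspeyres component (base-period weights):
ΣP(1999)Q(1995) = 3825×5 + 363×1 + 220×15 + 13059×12 + 146×23 = 19125 + 363 + 3300 + 156708 + 3358 = 182854
ΣP(1995)Q(1995) = 3046×5 + 510×1 + 156×15 + 10505×12 + 101×23 = 15230 + 510 + 2340 + 126060 + 2323 = 146463
L = 182854 / 146463 × 100 = 124.8465
Paasche component (current-period weights):
ΣP(1999)Q(1999) = 3825×6 + 363×1 + 220×13 + 13059×11 + 146×23 = 22950 + 363 + 2860 + 143649 + 3358 = 173180
ΣP(1995)Q(1999) = 3046×6 + 510×1 + 156×13 + 10505×11 + 101×23 = 18276 + 510 + 2028 + 115555 + 2323 = 138692
P = 173180 / 138692 × 100 = 124.8666
Fisher = √(L × P) = √(124.8465 × 124.8666) = 124.8566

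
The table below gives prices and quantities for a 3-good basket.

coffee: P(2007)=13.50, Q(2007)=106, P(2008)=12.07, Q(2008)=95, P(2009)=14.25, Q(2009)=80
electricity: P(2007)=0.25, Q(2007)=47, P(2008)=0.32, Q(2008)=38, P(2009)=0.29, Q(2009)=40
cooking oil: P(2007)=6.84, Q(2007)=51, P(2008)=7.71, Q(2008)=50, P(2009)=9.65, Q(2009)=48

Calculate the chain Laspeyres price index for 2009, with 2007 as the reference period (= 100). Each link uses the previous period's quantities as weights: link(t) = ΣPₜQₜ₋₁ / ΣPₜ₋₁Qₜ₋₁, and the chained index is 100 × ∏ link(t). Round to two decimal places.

Link 2007→2008:
ΣP(2008)Q(2007) = 12.07×106 + 0.32×47 + 7.71×51 = 1279.42 + 15.04 + 393.21 = 1687.67
ΣP(2007)Q(2007) = 13.50×106 + 0.25×47 + 6.84×51 = 1431 + 11.75 + 348.84 = 1791.59
link = 1687.67/1791.59 = 0.941996
Link 2008→2009:
ΣP(2009)Q(2008) = 14.25×95 + 0.29×38 + 9.65×50 = 1353.75 + 11.02 + 482.5 = 1847.27
ΣP(2008)Q(2008) = 12.07×95 + 0.32×38 + 7.71×50 = 1146.65 + 12.16 + 385.5 = 1544.31
link = 1847.27/1544.31 = 1.196178
Chained index = 100 × 0.941996 × 1.196178 = 112.6795

112.68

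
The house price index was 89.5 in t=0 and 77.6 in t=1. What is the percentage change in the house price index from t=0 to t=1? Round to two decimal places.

-13.30%

Change = (77.6 − 89.5) / 89.5 × 100
       = -11.9 / 89.5 × 100 = -13.2961%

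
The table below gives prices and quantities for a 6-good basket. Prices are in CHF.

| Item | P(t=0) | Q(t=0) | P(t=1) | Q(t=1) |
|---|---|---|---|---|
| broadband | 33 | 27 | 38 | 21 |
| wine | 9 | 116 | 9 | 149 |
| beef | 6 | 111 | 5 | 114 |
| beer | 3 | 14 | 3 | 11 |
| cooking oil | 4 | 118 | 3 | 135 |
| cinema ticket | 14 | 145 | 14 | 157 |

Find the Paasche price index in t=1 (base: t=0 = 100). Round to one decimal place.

97.4

Paasche price index uses current-period quantities as weights.
ΣP(t=1)·Q(t=1) = 38×21 + 9×149 + 5×114 + 3×11 + 3×135 + 14×157 = 798 + 1341 + 570 + 33 + 405 + 2198 = 5345
ΣP(t=0)·Q(t=1) = 33×21 + 9×149 + 6×114 + 3×11 + 4×135 + 14×157 = 693 + 1341 + 684 + 33 + 540 + 2198 = 5489
Index = 5345 / 5489 × 100 = 97.3766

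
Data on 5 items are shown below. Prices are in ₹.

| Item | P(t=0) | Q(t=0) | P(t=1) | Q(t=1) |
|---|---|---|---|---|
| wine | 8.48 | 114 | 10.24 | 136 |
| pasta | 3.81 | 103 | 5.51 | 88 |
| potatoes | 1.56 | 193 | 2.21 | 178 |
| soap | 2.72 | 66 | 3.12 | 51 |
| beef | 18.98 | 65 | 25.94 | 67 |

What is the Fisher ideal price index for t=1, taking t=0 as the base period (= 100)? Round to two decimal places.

131.55

Laspeyres component (base-period weights):
ΣP(t=1)Q(t=0) = 10.24×114 + 5.51×103 + 2.21×193 + 3.12×66 + 25.94×65 = 1167.36 + 567.53 + 426.53 + 205.92 + 1686.1 = 4053.44
ΣP(t=0)Q(t=0) = 8.48×114 + 3.81×103 + 1.56×193 + 2.72×66 + 18.98×65 = 966.72 + 392.43 + 301.08 + 179.52 + 1233.7 = 3073.45
L = 4053.44 / 3073.45 × 100 = 131.8857
Paasche component (current-period weights):
ΣP(t=1)Q(t=1) = 10.24×136 + 5.51×88 + 2.21×178 + 3.12×51 + 25.94×67 = 1392.64 + 484.88 + 393.38 + 159.12 + 1737.98 = 4168
ΣP(t=0)Q(t=1) = 8.48×136 + 3.81×88 + 1.56×178 + 2.72×51 + 18.98×67 = 1153.28 + 335.28 + 277.68 + 138.72 + 1271.66 = 3176.62
P = 4168 / 3176.62 × 100 = 131.2086
Fisher = √(L × P) = √(131.8857 × 131.2086) = 131.5467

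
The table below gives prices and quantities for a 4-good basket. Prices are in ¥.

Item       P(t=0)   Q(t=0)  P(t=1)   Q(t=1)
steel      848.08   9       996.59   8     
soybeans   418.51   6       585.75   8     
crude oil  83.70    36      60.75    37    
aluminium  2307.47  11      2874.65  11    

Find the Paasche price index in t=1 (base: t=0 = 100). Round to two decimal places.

Paasche price index uses current-period quantities as weights.
ΣP(t=1)·Q(t=1) = 996.59×8 + 585.75×8 + 60.75×37 + 2874.65×11 = 7972.72 + 4686 + 2247.75 + 31621.15 = 46527.62
ΣP(t=0)·Q(t=1) = 848.08×8 + 418.51×8 + 83.70×37 + 2307.47×11 = 6784.64 + 3348.08 + 3096.9 + 25382.17 = 38611.79
Index = 46527.62 / 38611.79 × 100 = 120.5011

120.50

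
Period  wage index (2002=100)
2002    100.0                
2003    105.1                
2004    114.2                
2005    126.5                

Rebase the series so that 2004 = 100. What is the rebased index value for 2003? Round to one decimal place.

92.0

Rebased(2003) = 105.1 / 114.2 × 100 = 92.0315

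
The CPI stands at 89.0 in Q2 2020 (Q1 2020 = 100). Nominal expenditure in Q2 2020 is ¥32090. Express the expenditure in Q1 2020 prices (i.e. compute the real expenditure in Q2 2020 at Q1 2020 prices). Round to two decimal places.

36056.18

Real = Nominal ÷ (Index/100) = 32090 ÷ (89.0/100)
     = 32090 ÷ 0.890 = 36056.1798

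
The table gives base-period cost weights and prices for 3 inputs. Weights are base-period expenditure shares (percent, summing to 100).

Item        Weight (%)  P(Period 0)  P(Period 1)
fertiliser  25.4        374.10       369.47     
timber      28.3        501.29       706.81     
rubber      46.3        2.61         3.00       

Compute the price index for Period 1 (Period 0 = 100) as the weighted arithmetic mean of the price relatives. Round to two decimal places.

118.21

fertiliser: 25.4 × (369.47/374.10) = 25.4 × 0.987624 = 25.0856
timber: 28.3 × (706.81/501.29) = 28.3 × 1.409982 = 39.9025
rubber: 46.3 × (3.00/2.61) = 46.3 × 1.149425 = 53.2184
Index = Σ wᵢ·(p₁ᵢ/p₀ᵢ) = 25.0856 + 39.9025 + 53.2184 = 118.2065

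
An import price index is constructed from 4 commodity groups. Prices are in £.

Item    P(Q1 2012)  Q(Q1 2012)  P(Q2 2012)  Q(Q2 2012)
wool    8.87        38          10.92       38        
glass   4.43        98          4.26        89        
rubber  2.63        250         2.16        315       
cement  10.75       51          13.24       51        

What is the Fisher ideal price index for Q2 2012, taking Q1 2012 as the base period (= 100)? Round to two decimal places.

102.78

Laspeyres component (base-period weights):
ΣP(Q2 2012)Q(Q1 2012) = 10.92×38 + 4.26×98 + 2.16×250 + 13.24×51 = 414.96 + 417.48 + 540 + 675.24 = 2047.68
ΣP(Q1 2012)Q(Q1 2012) = 8.87×38 + 4.43×98 + 2.63×250 + 10.75×51 = 337.06 + 434.14 + 657.5 + 548.25 = 1976.95
L = 2047.68 / 1976.95 × 100 = 103.5777
Paasche component (current-period weights):
ΣP(Q2 2012)Q(Q2 2012) = 10.92×38 + 4.26×89 + 2.16×315 + 13.24×51 = 414.96 + 379.14 + 680.4 + 675.24 = 2149.74
ΣP(Q1 2012)Q(Q2 2012) = 8.87×38 + 4.43×89 + 2.63×315 + 10.75×51 = 337.06 + 394.27 + 828.45 + 548.25 = 2108.03
P = 2149.74 / 2108.03 × 100 = 101.9786
Fisher = √(L × P) = √(103.5777 × 101.9786) = 102.7751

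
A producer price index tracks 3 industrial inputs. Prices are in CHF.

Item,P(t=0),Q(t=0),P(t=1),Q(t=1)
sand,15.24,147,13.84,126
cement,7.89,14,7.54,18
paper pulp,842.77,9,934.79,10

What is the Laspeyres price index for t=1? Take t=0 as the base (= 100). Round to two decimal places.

106.21

Laspeyres price index uses base-period quantities as weights.
ΣP(t=1)·Q(t=0) = 13.84×147 + 7.54×14 + 934.79×9 = 2034.48 + 105.56 + 8413.11 = 10553.15
ΣP(t=0)·Q(t=0) = 15.24×147 + 7.89×14 + 842.77×9 = 2240.28 + 110.46 + 7584.93 = 9935.67
Index = 10553.15 / 9935.67 × 100 = 106.2148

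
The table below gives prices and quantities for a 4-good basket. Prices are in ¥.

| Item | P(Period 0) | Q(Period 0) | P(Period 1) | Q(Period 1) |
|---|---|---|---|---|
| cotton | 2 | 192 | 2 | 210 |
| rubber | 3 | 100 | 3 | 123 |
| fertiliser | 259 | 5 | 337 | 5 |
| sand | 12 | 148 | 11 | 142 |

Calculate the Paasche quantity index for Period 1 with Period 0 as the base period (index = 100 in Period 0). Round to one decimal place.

101.0

Paasche quantity index uses current-period prices as weights.
ΣP(Period 1)·Q(Period 1) = 2×210 + 3×123 + 337×5 + 11×142 = 420 + 369 + 1685 + 1562 = 4036
ΣP(Period 1)·Q(Period 0) = 2×192 + 3×100 + 337×5 + 11×148 = 384 + 300 + 1685 + 1628 = 3997
Index = 4036 / 3997 × 100 = 100.9757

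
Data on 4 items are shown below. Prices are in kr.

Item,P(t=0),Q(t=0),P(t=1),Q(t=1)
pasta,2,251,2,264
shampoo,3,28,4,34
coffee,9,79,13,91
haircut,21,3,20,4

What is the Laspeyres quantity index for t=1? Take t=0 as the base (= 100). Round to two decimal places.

Laspeyres quantity index uses base-period prices as weights.
ΣP(t=0)·Q(t=1) = 2×264 + 3×34 + 9×91 + 21×4 = 528 + 102 + 819 + 84 = 1533
ΣP(t=0)·Q(t=0) = 2×251 + 3×28 + 9×79 + 21×3 = 502 + 84 + 711 + 63 = 1360
Index = 1533 / 1360 × 100 = 112.7206

112.72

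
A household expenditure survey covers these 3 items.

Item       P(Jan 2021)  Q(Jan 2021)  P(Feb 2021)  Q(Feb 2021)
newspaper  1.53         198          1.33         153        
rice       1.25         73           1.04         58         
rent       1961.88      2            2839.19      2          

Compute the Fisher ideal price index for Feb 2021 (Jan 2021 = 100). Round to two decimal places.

Laspeyres component (base-period weights):
ΣP(Feb 2021)Q(Jan 2021) = 1.33×198 + 1.04×73 + 2839.19×2 = 263.34 + 75.92 + 5678.38 = 6017.64
ΣP(Jan 2021)Q(Jan 2021) = 1.53×198 + 1.25×73 + 1961.88×2 = 302.94 + 91.25 + 3923.76 = 4317.95
L = 6017.64 / 4317.95 × 100 = 139.3634
Paasche component (current-period weights):
ΣP(Feb 2021)Q(Feb 2021) = 1.33×153 + 1.04×58 + 2839.19×2 = 203.49 + 60.32 + 5678.38 = 5942.19
ΣP(Jan 2021)Q(Feb 2021) = 1.53×153 + 1.25×58 + 1961.88×2 = 234.09 + 72.5 + 3923.76 = 4230.35
P = 5942.19 / 4230.35 × 100 = 140.4657
Fisher = √(L × P) = √(139.3634 × 140.4657) = 139.9134

139.91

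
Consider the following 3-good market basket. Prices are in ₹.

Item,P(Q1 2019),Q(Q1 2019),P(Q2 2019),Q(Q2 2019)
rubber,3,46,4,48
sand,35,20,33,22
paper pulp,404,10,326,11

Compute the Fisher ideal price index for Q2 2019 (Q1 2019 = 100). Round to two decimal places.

84.10

Laspeyres component (base-period weights):
ΣP(Q2 2019)Q(Q1 2019) = 4×46 + 33×20 + 326×10 = 184 + 660 + 3260 = 4104
ΣP(Q1 2019)Q(Q1 2019) = 3×46 + 35×20 + 404×10 = 138 + 700 + 4040 = 4878
L = 4104 / 4878 × 100 = 84.1328
Paasche component (current-period weights):
ΣP(Q2 2019)Q(Q2 2019) = 4×48 + 33×22 + 326×11 = 192 + 726 + 3586 = 4504
ΣP(Q1 2019)Q(Q2 2019) = 3×48 + 35×22 + 404×11 = 144 + 770 + 4444 = 5358
P = 4504 / 5358 × 100 = 84.0612
Fisher = √(L × P) = √(84.1328 × 84.0612) = 84.0970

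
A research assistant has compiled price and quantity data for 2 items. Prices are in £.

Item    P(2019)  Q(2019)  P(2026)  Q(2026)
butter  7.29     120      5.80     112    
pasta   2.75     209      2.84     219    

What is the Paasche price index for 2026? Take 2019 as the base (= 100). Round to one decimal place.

89.6

Paasche price index uses current-period quantities as weights.
ΣP(2026)·Q(2026) = 5.80×112 + 2.84×219 = 649.6 + 621.96 = 1271.56
ΣP(2019)·Q(2026) = 7.29×112 + 2.75×219 = 816.48 + 602.25 = 1418.73
Index = 1271.56 / 1418.73 × 100 = 89.6266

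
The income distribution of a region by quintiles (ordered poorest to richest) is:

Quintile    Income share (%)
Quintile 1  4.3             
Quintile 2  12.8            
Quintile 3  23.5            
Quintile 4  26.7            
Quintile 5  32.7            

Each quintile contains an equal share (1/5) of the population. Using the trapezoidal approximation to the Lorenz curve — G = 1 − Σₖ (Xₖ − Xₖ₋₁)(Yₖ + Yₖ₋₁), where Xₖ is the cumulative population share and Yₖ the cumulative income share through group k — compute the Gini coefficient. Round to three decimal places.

Cumulative income shares Yₖ: 0.0430, 0.1710, 0.4060, 0.6730, 1.0000
Σ (Xₖ−Xₖ₋₁)(Yₖ+Yₖ₋₁) = (1/5)(0.0430+0.0000) + (1/5)(0.1710+0.0430) + (1/5)(0.4060+0.1710) + (1/5)(0.6730+0.4060) + (1/5)(1.0000+0.6730)
  = 0.0086 + 0.0428 + 0.1154 + 0.2158 + 0.3346 = 0.7172
G = 1 − 0.7172 = 0.2828

0.283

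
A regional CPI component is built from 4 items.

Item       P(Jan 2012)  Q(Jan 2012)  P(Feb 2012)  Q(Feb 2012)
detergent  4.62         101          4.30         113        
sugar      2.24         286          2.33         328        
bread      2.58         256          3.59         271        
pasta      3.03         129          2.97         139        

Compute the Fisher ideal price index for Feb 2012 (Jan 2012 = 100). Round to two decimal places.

Laspeyres component (base-period weights):
ΣP(Feb 2012)Q(Jan 2012) = 4.30×101 + 2.33×286 + 3.59×256 + 2.97×129 = 434.3 + 666.38 + 919.04 + 383.13 = 2402.85
ΣP(Jan 2012)Q(Jan 2012) = 4.62×101 + 2.24×286 + 2.58×256 + 3.03×129 = 466.62 + 640.64 + 660.48 + 390.87 = 2158.61
L = 2402.85 / 2158.61 × 100 = 111.3147
Paasche component (current-period weights):
ΣP(Feb 2012)Q(Feb 2012) = 4.30×113 + 2.33×328 + 3.59×271 + 2.97×139 = 485.9 + 764.24 + 972.89 + 412.83 = 2635.86
ΣP(Jan 2012)Q(Feb 2012) = 4.62×113 + 2.24×328 + 2.58×271 + 3.03×139 = 522.06 + 734.72 + 699.18 + 421.17 = 2377.13
P = 2635.86 / 2377.13 × 100 = 110.8841
Fisher = √(L × P) = √(111.3147 × 110.8841) = 111.0992

111.10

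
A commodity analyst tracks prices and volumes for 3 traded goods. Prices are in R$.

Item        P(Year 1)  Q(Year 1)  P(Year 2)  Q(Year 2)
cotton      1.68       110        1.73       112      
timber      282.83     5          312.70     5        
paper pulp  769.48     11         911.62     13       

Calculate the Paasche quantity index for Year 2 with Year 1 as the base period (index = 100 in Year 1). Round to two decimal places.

Paasche quantity index uses current-period prices as weights.
ΣP(Year 2)·Q(Year 2) = 1.73×112 + 312.70×5 + 911.62×13 = 193.76 + 1563.5 + 11851.06 = 13608.32
ΣP(Year 2)·Q(Year 1) = 1.73×110 + 312.70×5 + 911.62×11 = 190.3 + 1563.5 + 10027.82 = 11781.62
Index = 13608.32 / 11781.62 × 100 = 115.5047

115.50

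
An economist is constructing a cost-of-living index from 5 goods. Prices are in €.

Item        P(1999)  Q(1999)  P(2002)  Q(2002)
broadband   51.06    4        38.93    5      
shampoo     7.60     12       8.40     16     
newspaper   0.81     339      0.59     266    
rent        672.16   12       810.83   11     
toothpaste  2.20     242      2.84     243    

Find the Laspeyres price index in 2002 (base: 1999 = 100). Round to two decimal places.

Laspeyres price index uses base-period quantities as weights.
ΣP(2002)·Q(1999) = 38.93×4 + 8.40×12 + 0.59×339 + 810.83×12 + 2.84×242 = 155.72 + 100.8 + 200.01 + 9729.96 + 687.28 = 10873.77
ΣP(1999)·Q(1999) = 51.06×4 + 7.60×12 + 0.81×339 + 672.16×12 + 2.20×242 = 204.24 + 91.2 + 274.59 + 8065.92 + 532.4 = 9168.35
Index = 10873.77 / 9168.35 × 100 = 118.6012

118.60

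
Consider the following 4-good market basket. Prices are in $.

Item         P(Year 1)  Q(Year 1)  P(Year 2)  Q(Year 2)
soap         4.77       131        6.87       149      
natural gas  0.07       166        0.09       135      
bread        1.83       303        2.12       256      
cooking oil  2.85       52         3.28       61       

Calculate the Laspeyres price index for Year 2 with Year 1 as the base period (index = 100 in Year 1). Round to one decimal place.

129.0

Laspeyres price index uses base-period quantities as weights.
ΣP(Year 2)·Q(Year 1) = 6.87×131 + 0.09×166 + 2.12×303 + 3.28×52 = 899.97 + 14.94 + 642.36 + 170.56 = 1727.83
ΣP(Year 1)·Q(Year 1) = 4.77×131 + 0.07×166 + 1.83×303 + 2.85×52 = 624.87 + 11.62 + 554.49 + 148.2 = 1339.18
Index = 1727.83 / 1339.18 × 100 = 129.0215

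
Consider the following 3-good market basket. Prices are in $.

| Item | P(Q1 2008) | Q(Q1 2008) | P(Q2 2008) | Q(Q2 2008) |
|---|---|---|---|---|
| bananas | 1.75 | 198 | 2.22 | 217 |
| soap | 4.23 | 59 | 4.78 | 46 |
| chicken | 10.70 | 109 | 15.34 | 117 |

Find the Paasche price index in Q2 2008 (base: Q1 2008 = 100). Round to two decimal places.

136.70

Paasche price index uses current-period quantities as weights.
ΣP(Q2 2008)·Q(Q2 2008) = 2.22×217 + 4.78×46 + 15.34×117 = 481.74 + 219.88 + 1794.78 = 2496.4
ΣP(Q1 2008)·Q(Q2 2008) = 1.75×217 + 4.23×46 + 10.70×117 = 379.75 + 194.58 + 1251.9 = 1826.23
Index = 2496.4 / 1826.23 × 100 = 136.6969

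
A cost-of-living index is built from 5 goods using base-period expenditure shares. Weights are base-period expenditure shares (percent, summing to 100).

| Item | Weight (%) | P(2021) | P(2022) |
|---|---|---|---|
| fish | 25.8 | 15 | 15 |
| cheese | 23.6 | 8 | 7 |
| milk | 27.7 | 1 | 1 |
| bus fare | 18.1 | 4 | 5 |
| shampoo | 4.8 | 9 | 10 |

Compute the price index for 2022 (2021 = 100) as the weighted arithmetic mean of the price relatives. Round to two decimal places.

fish: 25.8 × (15/15) = 25.8 × 1.000000 = 25.8000
cheese: 23.6 × (7/8) = 23.6 × 0.875000 = 20.6500
milk: 27.7 × (1/1) = 27.7 × 1.000000 = 27.7000
bus fare: 18.1 × (5/4) = 18.1 × 1.250000 = 22.6250
shampoo: 4.8 × (10/9) = 4.8 × 1.111111 = 5.3333
Index = Σ wᵢ·(p₁ᵢ/p₀ᵢ) = 25.8000 + 20.6500 + 27.7000 + 22.6250 + 5.3333 = 102.1083

102.11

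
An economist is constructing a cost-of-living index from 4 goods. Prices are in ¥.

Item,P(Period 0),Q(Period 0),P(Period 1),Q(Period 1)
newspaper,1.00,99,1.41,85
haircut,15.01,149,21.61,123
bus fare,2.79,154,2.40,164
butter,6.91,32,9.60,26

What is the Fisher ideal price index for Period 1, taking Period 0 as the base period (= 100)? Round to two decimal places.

134.18

Laspeyres component (base-period weights):
ΣP(Period 1)Q(Period 0) = 1.41×99 + 21.61×149 + 2.40×154 + 9.60×32 = 139.59 + 3219.89 + 369.6 + 307.2 = 4036.28
ΣP(Period 0)Q(Period 0) = 1.00×99 + 15.01×149 + 2.79×154 + 6.91×32 = 99 + 2236.49 + 429.66 + 221.12 = 2986.27
L = 4036.28 / 2986.27 × 100 = 135.1613
Paasche component (current-period weights):
ΣP(Period 1)Q(Period 1) = 1.41×85 + 21.61×123 + 2.40×164 + 9.60×26 = 119.85 + 2658.03 + 393.6 + 249.6 = 3421.08
ΣP(Period 0)Q(Period 1) = 1.00×85 + 15.01×123 + 2.79×164 + 6.91×26 = 85 + 1846.23 + 457.56 + 179.66 = 2568.45
P = 3421.08 / 2568.45 × 100 = 133.1963
Fisher = √(L × P) = √(135.1613 × 133.1963) = 134.1752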